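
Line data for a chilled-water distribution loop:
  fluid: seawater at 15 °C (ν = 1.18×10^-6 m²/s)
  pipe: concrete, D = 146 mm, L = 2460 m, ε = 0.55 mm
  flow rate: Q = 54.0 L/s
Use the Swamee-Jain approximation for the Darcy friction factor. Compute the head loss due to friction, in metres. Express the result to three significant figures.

V = 4Q/(πD²) = 4·0.0540/(π·0.146²) = 3.226 m/s
Re = VD/ν = 3.226·0.146/1.18×10^-6 = 3.99×10^5 → turbulent
ε/D = 0.55/146 = 0.00377
Swamee-Jain: f = 0.02833
h_f = f(L/D)V²/(2g) = 0.02833·(2460/0.146)·3.226²/(2·9.81) = 253.1 m

h_f ≈ 253 m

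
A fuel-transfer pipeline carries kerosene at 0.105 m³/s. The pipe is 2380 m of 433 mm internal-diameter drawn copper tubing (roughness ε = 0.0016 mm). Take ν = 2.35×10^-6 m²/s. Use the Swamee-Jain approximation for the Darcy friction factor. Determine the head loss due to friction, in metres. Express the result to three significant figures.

V = 4Q/(πD²) = 4·0.105/(π·0.433²) = 0.7131 m/s
Re = VD/ν = 0.7131·0.433/2.35×10^-6 = 1.31×10^5 → turbulent
ε/D = 0.0016/433 = 3.70×10^-6
Swamee-Jain: f = 0.01691
h_f = f(L/D)V²/(2g) = 0.01691·(2380/0.433)·0.7131²/(2·9.81) = 2.409 m

h_f ≈ 2.41 m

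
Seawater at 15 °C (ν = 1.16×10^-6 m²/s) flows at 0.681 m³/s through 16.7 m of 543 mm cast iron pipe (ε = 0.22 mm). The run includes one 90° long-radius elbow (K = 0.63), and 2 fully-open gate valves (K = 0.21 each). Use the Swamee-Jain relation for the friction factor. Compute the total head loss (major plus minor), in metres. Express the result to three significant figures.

H_L ≈ 0.686 m

V = 4Q/(πD²) = 2.941 m/s; V²/2g = 0.4408 m
Re = 1.38×10^6, ε/D = 4.05×10^-4 → f = 0.01646 (Swamee-Jain)
Major: h_f = f(L/D)·V²/2g = 0.01646·30.76·0.4408 = 0.2231 m
Minor: ΣK = 1.05; h_m = ΣK·V²/2g = 0.4628 m
Total H_L = 0.2231 + 0.4628 = 0.6859 m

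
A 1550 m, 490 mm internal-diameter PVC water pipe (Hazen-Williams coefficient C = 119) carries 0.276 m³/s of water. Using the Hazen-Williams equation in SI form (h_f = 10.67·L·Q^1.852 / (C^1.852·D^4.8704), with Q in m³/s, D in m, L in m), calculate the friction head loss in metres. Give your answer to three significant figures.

h_f = 10.67·1550·0.276^1.852 / (119^1.852·0.490^4.8704) = 7.047 m

h_f ≈ 7.05 m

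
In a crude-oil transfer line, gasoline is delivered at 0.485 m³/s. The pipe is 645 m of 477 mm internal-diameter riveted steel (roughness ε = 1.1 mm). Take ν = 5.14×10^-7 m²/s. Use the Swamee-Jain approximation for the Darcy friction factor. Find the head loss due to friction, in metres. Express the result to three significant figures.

V = 4Q/(πD²) = 4·0.485/(π·0.477²) = 2.714 m/s
Re = VD/ν = 2.714·0.477/5.14×10^-7 = 2.52×10^6 → turbulent
ε/D = 1.1/477 = 0.00231
Swamee-Jain: f = 0.02444
h_f = f(L/D)V²/(2g) = 0.02444·(645/0.477)·2.714²/(2·9.81) = 12.41 m

h_f ≈ 12.4 m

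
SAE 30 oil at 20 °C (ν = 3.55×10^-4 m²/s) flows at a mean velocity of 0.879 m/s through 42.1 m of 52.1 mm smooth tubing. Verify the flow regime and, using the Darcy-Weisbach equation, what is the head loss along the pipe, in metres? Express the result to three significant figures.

h_f ≈ 15.8 m

Re = VD/ν = 0.879·0.05210/3.55×10^-4 = 129 → laminar (Re < 2300)
f = 64/Re = 0.4961
h_f = f(L/D)V²/(2g) = 0.4961·(42.1/0.05210)·0.879²/(2·9.81) = 15.79 m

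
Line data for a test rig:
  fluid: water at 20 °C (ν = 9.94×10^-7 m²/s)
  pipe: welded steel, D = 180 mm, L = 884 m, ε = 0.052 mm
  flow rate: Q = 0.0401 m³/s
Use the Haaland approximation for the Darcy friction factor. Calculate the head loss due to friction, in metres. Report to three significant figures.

h_f ≈ 10.4 m

V = 4Q/(πD²) = 4·0.0401/(π·0.180²) = 1.576 m/s
Re = VD/ν = 1.576·0.180/9.94×10^-7 = 2.85×10^5 → turbulent
ε/D = 0.052/180 = 2.89×10^-4
Haaland: f = 0.01680
h_f = f(L/D)V²/(2g) = 0.01680·(884/0.180)·1.576²/(2·9.81) = 10.44 m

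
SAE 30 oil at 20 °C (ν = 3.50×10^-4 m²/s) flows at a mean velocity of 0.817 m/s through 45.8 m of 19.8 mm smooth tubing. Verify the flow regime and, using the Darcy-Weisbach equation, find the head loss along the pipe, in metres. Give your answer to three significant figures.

h_f ≈ 109 m

Re = VD/ν = 0.817·0.01980/3.50×10^-4 = 46.2 → laminar (Re < 2300)
f = 64/Re = 1.385
h_f = f(L/D)V²/(2g) = 1.385·(45.8/0.01980)·0.817²/(2·9.81) = 109.0 m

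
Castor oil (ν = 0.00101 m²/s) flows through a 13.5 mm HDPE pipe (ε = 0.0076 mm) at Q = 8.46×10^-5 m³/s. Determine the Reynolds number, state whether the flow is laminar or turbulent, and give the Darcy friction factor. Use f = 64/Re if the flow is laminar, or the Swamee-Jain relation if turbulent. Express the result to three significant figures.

Re ≈ 7.90; laminar; f = 64/Re ≈ 8.10

V = 4Q/(πD²) = 0.5910 m/s
Re = VD/ν = 0.5910·0.0135/0.00101 = 7.90
Re < 2300 → laminar → f = 64/Re = 8.101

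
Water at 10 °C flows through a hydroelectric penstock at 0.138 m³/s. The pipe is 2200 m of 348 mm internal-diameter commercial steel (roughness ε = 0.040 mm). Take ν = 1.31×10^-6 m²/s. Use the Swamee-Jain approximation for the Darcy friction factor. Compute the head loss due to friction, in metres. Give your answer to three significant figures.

V = 4Q/(πD²) = 4·0.138/(π·0.348²) = 1.451 m/s
Re = VD/ν = 1.451·0.348/1.31×10^-6 = 3.85×10^5 → turbulent
ε/D = 0.040/348 = 1.15×10^-4
Swamee-Jain: f = 0.01509
h_f = f(L/D)V²/(2g) = 0.01509·(2200/0.348)·1.451²/(2·9.81) = 10.23 m

h_f ≈ 10.2 m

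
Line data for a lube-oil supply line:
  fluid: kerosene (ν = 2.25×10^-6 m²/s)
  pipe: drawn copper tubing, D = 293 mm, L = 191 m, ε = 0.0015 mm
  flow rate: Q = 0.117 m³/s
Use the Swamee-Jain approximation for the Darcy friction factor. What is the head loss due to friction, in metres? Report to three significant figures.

h_f ≈ 1.52 m

V = 4Q/(πD²) = 4·0.117/(π·0.293²) = 1.735 m/s
Re = VD/ν = 1.735·0.293/2.25×10^-6 = 2.26×10^5 → turbulent
ε/D = 0.0015/293 = 5.12×10^-6
Swamee-Jain: f = 0.01522
h_f = f(L/D)V²/(2g) = 0.01522·(191/0.293)·1.735²/(2·9.81) = 1.523 m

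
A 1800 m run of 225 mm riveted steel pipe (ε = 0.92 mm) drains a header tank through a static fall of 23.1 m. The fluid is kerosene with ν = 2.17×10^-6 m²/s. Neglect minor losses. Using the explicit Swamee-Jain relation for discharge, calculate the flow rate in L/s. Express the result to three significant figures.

Swamee-Jain (Type II): Q = -0.965·√(gD⁵h_f/L)·ln[ε/(3.7D) + √(3.17ν²L/(gD³h_f))]
√(gD⁵h_f/L) = √(9.81·0.225⁵·23.1/1800) = 0.008520
ε/(3.7D) = 0.00111; √(3.17ν²L/(gD³h_f)) = 1.02×10^-4
Q = -0.965·0.008520·ln(0.001207) = 0.05525 m³/s
Check: V = 1.39 m/s, Re = 1.44×10^5, f = 0.02956, h_f = 23.3 m ≈ 23.1 m ✓

Q ≈ 55.2 L/s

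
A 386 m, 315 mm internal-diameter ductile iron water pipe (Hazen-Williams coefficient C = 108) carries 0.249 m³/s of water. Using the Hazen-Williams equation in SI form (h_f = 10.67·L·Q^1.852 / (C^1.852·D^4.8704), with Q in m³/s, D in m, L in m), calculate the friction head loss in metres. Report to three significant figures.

h_f ≈ 14.9 m

h_f = 10.67·386·0.249^1.852 / (108^1.852·0.315^4.8704) = 14.93 m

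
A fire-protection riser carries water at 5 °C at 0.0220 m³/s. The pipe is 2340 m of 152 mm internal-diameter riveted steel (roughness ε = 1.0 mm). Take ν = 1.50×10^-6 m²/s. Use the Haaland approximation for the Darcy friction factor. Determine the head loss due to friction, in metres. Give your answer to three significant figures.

h_f ≈ 38.9 m

V = 4Q/(πD²) = 4·0.0220/(π·0.152²) = 1.212 m/s
Re = VD/ν = 1.212·0.152/1.50×10^-6 = 1.23×10^5 → turbulent
ε/D = 1.0/152 = 0.00658
Haaland: f = 0.03371
h_f = f(L/D)V²/(2g) = 0.03371·(2340/0.152)·1.212²/(2·9.81) = 38.88 m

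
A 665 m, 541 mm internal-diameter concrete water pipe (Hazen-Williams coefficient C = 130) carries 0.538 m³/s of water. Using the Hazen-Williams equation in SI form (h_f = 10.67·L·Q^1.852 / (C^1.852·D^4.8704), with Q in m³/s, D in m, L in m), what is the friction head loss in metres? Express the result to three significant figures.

h_f ≈ 5.46 m

h_f = 10.67·665·0.538^1.852 / (130^1.852·0.541^4.8704) = 5.455 m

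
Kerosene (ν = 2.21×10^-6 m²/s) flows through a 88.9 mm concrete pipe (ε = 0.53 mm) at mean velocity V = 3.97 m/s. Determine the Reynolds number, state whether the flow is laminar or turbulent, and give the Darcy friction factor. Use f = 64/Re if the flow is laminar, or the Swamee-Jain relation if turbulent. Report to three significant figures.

Re ≈ 1.60×10^5; turbulent; f ≈ 0.0328

Re = VD/ν = 3.970·0.0889/2.21×10^-6 = 1.60×10^5
Re > 4000 → turbulent; ε/D = 0.00596
Swamee-Jain: f = 0.03277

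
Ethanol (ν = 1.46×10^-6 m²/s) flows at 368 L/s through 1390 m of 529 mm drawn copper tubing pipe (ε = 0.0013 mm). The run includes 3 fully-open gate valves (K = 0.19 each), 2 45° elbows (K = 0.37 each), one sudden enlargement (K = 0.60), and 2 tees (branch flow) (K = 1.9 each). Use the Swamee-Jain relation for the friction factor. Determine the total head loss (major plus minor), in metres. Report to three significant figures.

H_L ≈ 5.58 m

V = 4Q/(πD²) = 1.674 m/s; V²/2g = 0.1429 m
Re = 6.07×10^5, ε/D = 2.46×10^-6 → f = 0.01269 (Swamee-Jain)
Major: h_f = f(L/D)·V²/2g = 0.01269·2628·0.1429 = 4.766 m
Minor: ΣK = 5.71; h_m = ΣK·V²/2g = 0.8159 m
Total H_L = 4.766 + 0.8159 = 5.582 m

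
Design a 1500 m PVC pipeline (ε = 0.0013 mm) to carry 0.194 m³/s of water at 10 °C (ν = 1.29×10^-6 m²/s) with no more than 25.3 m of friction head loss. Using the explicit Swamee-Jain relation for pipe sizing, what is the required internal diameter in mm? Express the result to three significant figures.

Swamee-Jain (Type III): D = 0.66·[ε^1.25·(LQ²/(gh_f))^4.75 + ν·Q^9.4·(L/(gh_f))^5.2]^0.04
LQ²/(gh_f) = 0.2275; L/(gh_f) = 6.044
Term 1 = ε^1.25·(…)^4.75 = 3.87×10^-11; Term 2 = ν·Q^9.4·(…)^5.2 = 3.01×10^-9
D = 0.66·(3.87×10^-11 + 3.01×10^-9)^0.04 = 0.3012 m = 301 mm
Check: V = 2.72 m/s, Re = 6.36×10^5, f = 0.01263, h_f = 23.7 m ≈ 25.3 m ✓

D ≈ 301 mm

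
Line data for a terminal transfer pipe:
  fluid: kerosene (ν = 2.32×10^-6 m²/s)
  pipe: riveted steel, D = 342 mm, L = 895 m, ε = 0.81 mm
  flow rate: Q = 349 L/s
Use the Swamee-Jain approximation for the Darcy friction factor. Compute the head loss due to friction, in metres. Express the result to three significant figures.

h_f ≈ 47.9 m

V = 4Q/(πD²) = 4·0.349/(π·0.342²) = 3.799 m/s
Re = VD/ν = 3.799·0.342/2.32×10^-6 = 5.60×10^5 → turbulent
ε/D = 0.81/342 = 0.00237
Swamee-Jain: f = 0.02490
h_f = f(L/D)V²/(2g) = 0.02490·(895/0.342)·3.799²/(2·9.81) = 47.94 m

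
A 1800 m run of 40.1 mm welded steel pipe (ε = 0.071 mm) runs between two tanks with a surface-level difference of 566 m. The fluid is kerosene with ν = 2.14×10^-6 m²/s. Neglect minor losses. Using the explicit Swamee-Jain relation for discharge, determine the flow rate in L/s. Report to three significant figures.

Swamee-Jain (Type II): Q = -0.965·√(gD⁵h_f/L)·ln[ε/(3.7D) + √(3.17ν²L/(gD³h_f))]
√(gD⁵h_f/L) = √(9.81·0.0401⁵·566/1800) = 5.655×10^-4
ε/(3.7D) = 4.79×10^-4; √(3.17ν²L/(gD³h_f)) = 2.70×10^-4
Q = -0.965·5.655×10^-4·ln(7.487×10^-4) = 0.003928 m³/s
Check: V = 3.11 m/s, Re = 5.83×10^4, f = 0.02582, h_f = 571 m ≈ 566 m ✓

Q ≈ 3.93 L/s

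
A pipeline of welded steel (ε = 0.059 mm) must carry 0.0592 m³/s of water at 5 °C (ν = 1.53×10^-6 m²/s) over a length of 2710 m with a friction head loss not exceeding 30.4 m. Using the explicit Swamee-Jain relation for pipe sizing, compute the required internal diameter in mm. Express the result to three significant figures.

D ≈ 217 mm

Swamee-Jain (Type III): D = 0.66·[ε^1.25·(LQ²/(gh_f))^4.75 + ν·Q^9.4·(L/(gh_f))^5.2]^0.04
LQ²/(gh_f) = 0.03185; L/(gh_f) = 9.087
Term 1 = ε^1.25·(…)^4.75 = 4.01×10^-13; Term 2 = ν·Q^9.4·(…)^5.2 = 4.25×10^-13
D = 0.66·(4.01×10^-13 + 4.25×10^-13)^0.04 = 0.2169 m = 217 mm
Check: V = 1.60 m/s, Re = 2.27×10^5, f = 0.01736, h_f = 28.4 m ≈ 30.4 m ✓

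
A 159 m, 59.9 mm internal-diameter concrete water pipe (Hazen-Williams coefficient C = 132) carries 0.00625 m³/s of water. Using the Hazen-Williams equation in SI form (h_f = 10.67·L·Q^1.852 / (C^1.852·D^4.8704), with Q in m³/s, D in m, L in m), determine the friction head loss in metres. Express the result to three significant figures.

h_f = 10.67·159·0.00625^1.852 / (132^1.852·0.0599^4.8704) = 14.95 m

h_f ≈ 15.0 m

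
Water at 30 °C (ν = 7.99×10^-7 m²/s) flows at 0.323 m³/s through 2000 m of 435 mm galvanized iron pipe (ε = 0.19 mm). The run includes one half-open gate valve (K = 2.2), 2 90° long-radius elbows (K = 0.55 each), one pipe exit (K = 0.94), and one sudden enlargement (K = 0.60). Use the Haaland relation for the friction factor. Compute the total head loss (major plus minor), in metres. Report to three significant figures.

H_L ≈ 19.6 m

V = 4Q/(πD²) = 2.173 m/s; V²/2g = 0.2408 m
Re = 1.18×10^6, ε/D = 4.37×10^-4 → f = 0.01665 (Haaland)
Major: h_f = f(L/D)·V²/2g = 0.01665·4598·0.2408 = 18.43 m
Minor: ΣK = 4.84; h_m = ΣK·V²/2g = 1.165 m
Total H_L = 18.43 + 1.165 = 19.59 m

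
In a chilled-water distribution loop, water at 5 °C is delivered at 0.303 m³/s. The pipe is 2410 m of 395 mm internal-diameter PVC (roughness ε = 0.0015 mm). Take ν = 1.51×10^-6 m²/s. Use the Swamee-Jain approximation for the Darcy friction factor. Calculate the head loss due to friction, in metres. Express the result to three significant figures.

h_f ≈ 23.9 m

V = 4Q/(πD²) = 4·0.303/(π·0.395²) = 2.473 m/s
Re = VD/ν = 2.473·0.395/1.51×10^-6 = 6.47×10^5 → turbulent
ε/D = 0.0015/395 = 3.80×10^-6
Swamee-Jain: f = 0.01258
h_f = f(L/D)V²/(2g) = 0.01258·(2410/0.395)·2.473²/(2·9.81) = 23.92 m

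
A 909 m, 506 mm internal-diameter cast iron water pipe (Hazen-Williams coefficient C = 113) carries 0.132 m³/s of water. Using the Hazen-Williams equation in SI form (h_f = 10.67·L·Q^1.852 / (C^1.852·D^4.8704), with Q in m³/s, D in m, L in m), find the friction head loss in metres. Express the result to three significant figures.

h_f = 10.67·909·0.132^1.852 / (113^1.852·0.506^4.8704) = 0.9923 m

h_f ≈ 0.992 m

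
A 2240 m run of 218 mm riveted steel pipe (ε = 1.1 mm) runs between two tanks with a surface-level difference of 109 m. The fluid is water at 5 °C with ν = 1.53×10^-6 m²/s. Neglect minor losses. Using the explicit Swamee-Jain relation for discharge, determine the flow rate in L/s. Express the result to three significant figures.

Swamee-Jain (Type II): Q = -0.965·√(gD⁵h_f/L)·ln[ε/(3.7D) + √(3.17ν²L/(gD³h_f))]
√(gD⁵h_f/L) = √(9.81·0.218⁵·109/2240) = 0.01533
ε/(3.7D) = 0.00136; √(3.17ν²L/(gD³h_f)) = 3.87×10^-5
Q = -0.965·0.01533·ln(0.001402) = 0.09719 m³/s
Check: V = 2.60 m/s, Re = 3.71×10^5, f = 0.03083, h_f = 109 m ≈ 109 m ✓

Q ≈ 97.2 L/s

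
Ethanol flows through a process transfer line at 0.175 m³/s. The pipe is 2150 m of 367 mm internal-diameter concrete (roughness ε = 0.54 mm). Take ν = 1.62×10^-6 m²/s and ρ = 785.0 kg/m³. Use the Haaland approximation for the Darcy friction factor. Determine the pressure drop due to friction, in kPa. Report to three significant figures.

V = 4Q/(πD²) = 4·0.175/(π·0.367²) = 1.654 m/s
Re = VD/ν = 1.654·0.367/1.62×10^-6 = 3.75×10^5 → turbulent
ε/D = 0.54/367 = 0.00147
Haaland: f = 0.02219
h_f = f(L/D)V²/(2g) = 0.02219·(2150/0.367)·1.654²/(2·9.81) = 18.13 m
Δp = ρg·h_f = 785.0·9.81·18.13 = 139.6 kPa

Δp ≈ 140 kPa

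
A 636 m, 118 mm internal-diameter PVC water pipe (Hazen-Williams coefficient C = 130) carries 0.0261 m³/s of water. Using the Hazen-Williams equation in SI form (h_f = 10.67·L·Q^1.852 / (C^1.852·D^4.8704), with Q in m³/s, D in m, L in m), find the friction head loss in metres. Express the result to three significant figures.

h_f ≈ 32.0 m

h_f = 10.67·636·0.0261^1.852 / (130^1.852·0.118^4.8704) = 31.95 m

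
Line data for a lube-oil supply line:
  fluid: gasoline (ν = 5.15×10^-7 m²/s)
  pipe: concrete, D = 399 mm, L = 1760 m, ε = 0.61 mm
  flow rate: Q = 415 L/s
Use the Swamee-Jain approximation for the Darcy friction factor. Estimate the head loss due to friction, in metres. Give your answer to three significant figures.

h_f ≈ 54.4 m

V = 4Q/(πD²) = 4·0.415/(π·0.399²) = 3.319 m/s
Re = VD/ν = 3.319·0.399/5.15×10^-7 = 2.57×10^6 → turbulent
ε/D = 0.61/399 = 0.00153
Swamee-Jain: f = 0.02196
h_f = f(L/D)V²/(2g) = 0.02196·(1760/0.399)·3.319²/(2·9.81) = 54.40 m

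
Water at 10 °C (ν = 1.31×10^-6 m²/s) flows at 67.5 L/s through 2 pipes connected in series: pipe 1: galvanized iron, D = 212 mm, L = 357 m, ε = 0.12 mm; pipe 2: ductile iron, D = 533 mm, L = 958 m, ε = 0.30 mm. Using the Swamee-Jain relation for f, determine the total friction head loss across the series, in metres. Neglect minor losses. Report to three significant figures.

H ≈ 6.03 m

Pipe 1: V = 1.912 m/s, Re = 3.09×10^5, ε/D = 5.66×10^-4, f = 0.01866, h_1 = f(L/D)V²/2g = 5.856 m
Pipe 2: V = 0.3025 m/s, Re = 1.23×10^5, ε/D = 5.63×10^-4, f = 0.02019, h_2 = f(L/D)V²/2g = 0.1693 m
Series → Q common, losses add: H = Σh = 6.026 m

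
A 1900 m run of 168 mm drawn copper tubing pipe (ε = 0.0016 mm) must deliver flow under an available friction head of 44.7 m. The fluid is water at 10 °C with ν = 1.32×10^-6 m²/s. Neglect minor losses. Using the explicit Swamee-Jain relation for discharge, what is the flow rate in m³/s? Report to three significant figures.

Swamee-Jain (Type II): Q = -0.965·√(gD⁵h_f/L)·ln[ε/(3.7D) + √(3.17ν²L/(gD³h_f))]
√(gD⁵h_f/L) = √(9.81·0.168⁵·44.7/1900) = 0.005558
ε/(3.7D) = 2.57×10^-6; √(3.17ν²L/(gD³h_f)) = 7.10×10^-5
Q = -0.965·0.005558·ln(7.362×10^-5) = 0.05104 m³/s
Check: V = 2.30 m/s, Re = 2.93×10^5, f = 0.01455, h_f = 44.5 m ≈ 44.7 m ✓

Q ≈ 0.0510 m³/s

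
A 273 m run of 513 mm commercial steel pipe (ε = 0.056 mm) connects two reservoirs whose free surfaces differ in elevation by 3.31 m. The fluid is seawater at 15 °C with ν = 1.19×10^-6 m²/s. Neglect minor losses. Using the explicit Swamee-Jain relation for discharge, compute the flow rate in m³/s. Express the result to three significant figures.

Q ≈ 0.626 m³/s

Swamee-Jain (Type II): Q = -0.965·√(gD⁵h_f/L)·ln[ε/(3.7D) + √(3.17ν²L/(gD³h_f))]
√(gD⁵h_f/L) = √(9.81·0.513⁵·3.31/273) = 0.06501
ε/(3.7D) = 2.95×10^-5; √(3.17ν²L/(gD³h_f)) = 1.67×10^-5
Q = -0.965·0.06501·ln(4.622×10^-5) = 0.6262 m³/s
Check: V = 3.03 m/s, Re = 1.31×10^6, f = 0.01337, h_f = 3.33 m ≈ 3.31 m ✓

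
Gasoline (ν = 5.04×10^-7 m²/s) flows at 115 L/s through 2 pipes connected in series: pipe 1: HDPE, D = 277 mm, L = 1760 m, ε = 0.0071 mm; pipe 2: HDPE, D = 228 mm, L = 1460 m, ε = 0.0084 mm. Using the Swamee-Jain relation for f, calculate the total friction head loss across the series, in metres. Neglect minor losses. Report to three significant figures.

Pipe 1: V = 1.908 m/s, Re = 1.05×10^6, ε/D = 2.56×10^-5, f = 0.01213, h_1 = f(L/D)V²/2g = 14.30 m
Pipe 2: V = 2.817 m/s, Re = 1.27×10^6, ε/D = 3.68×10^-5, f = 0.01209, h_2 = f(L/D)V²/2g = 31.30 m
Series → Q common, losses add: H = Σh = 45.60 m

H ≈ 45.6 m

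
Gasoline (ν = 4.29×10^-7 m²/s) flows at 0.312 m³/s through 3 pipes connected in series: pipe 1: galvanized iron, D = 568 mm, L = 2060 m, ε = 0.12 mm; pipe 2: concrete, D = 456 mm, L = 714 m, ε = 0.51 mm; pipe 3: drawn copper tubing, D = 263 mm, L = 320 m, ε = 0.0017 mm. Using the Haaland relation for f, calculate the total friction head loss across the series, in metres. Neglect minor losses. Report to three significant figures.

H ≈ 29.9 m

Pipe 1: V = 1.231 m/s, Re = 1.63×10^6, ε/D = 2.11×10^-4, f = 0.01443, h_1 = f(L/D)V²/2g = 4.044 m
Pipe 2: V = 1.910 m/s, Re = 2.03×10^6, ε/D = 0.00112, f = 0.02034, h_2 = f(L/D)V²/2g = 5.926 m
Pipe 3: V = 5.743 m/s, Re = 3.52×10^6, ε/D = 6.46×10^-6, f = 0.009751, h_3 = f(L/D)V²/2g = 19.95 m
Series → Q common, losses add: H = Σh = 29.92 m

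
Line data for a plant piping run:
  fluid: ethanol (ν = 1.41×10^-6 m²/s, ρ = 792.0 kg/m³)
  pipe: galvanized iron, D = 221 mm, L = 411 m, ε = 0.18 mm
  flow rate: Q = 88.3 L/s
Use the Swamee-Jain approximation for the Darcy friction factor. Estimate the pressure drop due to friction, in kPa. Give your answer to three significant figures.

Δp ≈ 77.1 kPa

V = 4Q/(πD²) = 4·0.0883/(π·0.221²) = 2.302 m/s
Re = VD/ν = 2.302·0.221/1.41×10^-6 = 3.61×10^5 → turbulent
ε/D = 0.18/221 = 8.14×10^-4
Swamee-Jain: f = 0.01976
h_f = f(L/D)V²/(2g) = 0.01976·(411/0.221)·2.302²/(2·9.81) = 9.924 m
Δp = ρg·h_f = 792.0·9.81·9.924 = 77.11 kPa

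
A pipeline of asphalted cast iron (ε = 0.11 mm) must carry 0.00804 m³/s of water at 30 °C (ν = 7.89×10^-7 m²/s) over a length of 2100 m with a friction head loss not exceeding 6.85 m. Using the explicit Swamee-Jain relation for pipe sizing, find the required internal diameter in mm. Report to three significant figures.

Swamee-Jain (Type III): D = 0.66·[ε^1.25·(LQ²/(gh_f))^4.75 + ν·Q^9.4·(L/(gh_f))^5.2]^0.04
LQ²/(gh_f) = 0.002020; L/(gh_f) = 31.25
Term 1 = ε^1.25·(…)^4.75 = 1.79×10^-18; Term 2 = ν·Q^9.4·(…)^5.2 = 9.54×10^-19
D = 0.66·(1.79×10^-18 + 9.54×10^-19)^0.04 = 0.1309 m = 131 mm
Check: V = 0.597 m/s, Re = 9.91×10^4, f = 0.02179, h_f = 6.35 m ≈ 6.85 m ✓

D ≈ 131 mm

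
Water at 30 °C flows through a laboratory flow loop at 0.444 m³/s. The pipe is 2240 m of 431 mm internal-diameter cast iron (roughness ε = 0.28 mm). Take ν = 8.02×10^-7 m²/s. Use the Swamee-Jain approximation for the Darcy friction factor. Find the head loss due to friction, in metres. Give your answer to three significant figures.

V = 4Q/(πD²) = 4·0.444/(π·0.431²) = 3.043 m/s
Re = VD/ν = 3.043·0.431/8.02×10^-7 = 1.64×10^6 → turbulent
ε/D = 0.28/431 = 6.50×10^-4
Swamee-Jain: f = 0.01806
h_f = f(L/D)V²/(2g) = 0.01806·(2240/0.431)·3.043²/(2·9.81) = 44.30 m

h_f ≈ 44.3 m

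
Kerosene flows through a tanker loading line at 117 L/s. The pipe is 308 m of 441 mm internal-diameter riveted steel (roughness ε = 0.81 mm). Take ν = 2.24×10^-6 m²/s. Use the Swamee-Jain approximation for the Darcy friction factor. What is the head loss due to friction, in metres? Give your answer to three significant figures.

h_f ≈ 0.508 m

V = 4Q/(πD²) = 4·0.117/(π·0.441²) = 0.7660 m/s
Re = VD/ν = 0.7660·0.441/2.24×10^-6 = 1.51×10^5 → turbulent
ε/D = 0.81/441 = 0.00184
Swamee-Jain: f = 0.02432
h_f = f(L/D)V²/(2g) = 0.02432·(308/0.441)·0.7660²/(2·9.81) = 0.5079 m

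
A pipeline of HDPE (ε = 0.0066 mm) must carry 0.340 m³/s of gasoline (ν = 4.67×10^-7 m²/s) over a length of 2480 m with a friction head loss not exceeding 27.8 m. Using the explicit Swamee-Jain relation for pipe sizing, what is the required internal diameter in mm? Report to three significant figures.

D ≈ 392 mm

Swamee-Jain (Type III): D = 0.66·[ε^1.25·(LQ²/(gh_f))^4.75 + ν·Q^9.4·(L/(gh_f))^5.2]^0.04
LQ²/(gh_f) = 1.051; L/(gh_f) = 9.094
Term 1 = ε^1.25·(…)^4.75 = 4.24×10^-7; Term 2 = ν·Q^9.4·(…)^5.2 = 1.78×10^-6
D = 0.66·(4.24×10^-7 + 1.78×10^-6)^0.04 = 0.3920 m = 392 mm
Check: V = 2.82 m/s, Re = 2.36×10^6, f = 0.01075, h_f = 27.5 m ≈ 27.8 m ✓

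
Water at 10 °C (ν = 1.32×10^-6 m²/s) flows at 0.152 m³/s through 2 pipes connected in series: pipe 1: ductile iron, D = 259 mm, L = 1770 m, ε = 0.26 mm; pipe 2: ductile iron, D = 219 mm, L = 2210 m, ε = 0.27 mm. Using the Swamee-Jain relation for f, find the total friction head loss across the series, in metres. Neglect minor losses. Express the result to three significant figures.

H ≈ 236 m

Pipe 1: V = 2.885 m/s, Re = 5.66×10^5, ε/D = 0.00100, f = 0.02030, h_1 = f(L/D)V²/2g = 58.85 m
Pipe 2: V = 4.035 m/s, Re = 6.69×10^5, ε/D = 0.00123, f = 0.02117, h_2 = f(L/D)V²/2g = 177.3 m
Series → Q common, losses add: H = Σh = 236.1 m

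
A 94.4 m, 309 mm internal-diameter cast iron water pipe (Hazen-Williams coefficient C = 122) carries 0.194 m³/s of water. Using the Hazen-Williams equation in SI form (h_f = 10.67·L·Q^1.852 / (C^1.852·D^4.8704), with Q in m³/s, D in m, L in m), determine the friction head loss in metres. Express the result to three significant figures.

h_f = 10.67·94.4·0.194^1.852 / (122^1.852·0.309^4.8704) = 2.015 m

h_f ≈ 2.02 m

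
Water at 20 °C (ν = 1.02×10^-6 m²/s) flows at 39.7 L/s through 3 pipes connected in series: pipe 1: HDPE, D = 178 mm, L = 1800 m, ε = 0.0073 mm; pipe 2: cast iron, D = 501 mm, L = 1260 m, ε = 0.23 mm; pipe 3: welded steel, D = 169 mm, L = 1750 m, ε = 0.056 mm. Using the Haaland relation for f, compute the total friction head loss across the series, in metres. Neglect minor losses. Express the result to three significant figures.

H ≈ 47.8 m

Pipe 1: V = 1.595 m/s, Re = 2.78×10^5, ε/D = 4.10×10^-5, f = 0.01488, h_1 = f(L/D)V²/2g = 19.53 m
Pipe 2: V = 0.2014 m/s, Re = 9.89×10^4, ε/D = 4.59×10^-4, f = 0.01992, h_2 = f(L/D)V²/2g = 0.1036 m
Pipe 3: V = 1.770 m/s, Re = 2.93×10^5, ε/D = 3.31×10^-4, f = 0.01705, h_3 = f(L/D)V²/2g = 28.19 m
Series → Q common, losses add: H = Σh = 47.82 m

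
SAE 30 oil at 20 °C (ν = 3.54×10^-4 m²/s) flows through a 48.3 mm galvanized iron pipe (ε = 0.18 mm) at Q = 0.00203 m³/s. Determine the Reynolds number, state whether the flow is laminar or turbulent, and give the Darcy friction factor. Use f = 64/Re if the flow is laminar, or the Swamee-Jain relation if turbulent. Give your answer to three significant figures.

Re ≈ 151; laminar; f = 64/Re ≈ 0.423

V = 4Q/(πD²) = 1.108 m/s
Re = VD/ν = 1.108·0.0483/3.54×10^-4 = 151
Re < 2300 → laminar → f = 64/Re = 0.4234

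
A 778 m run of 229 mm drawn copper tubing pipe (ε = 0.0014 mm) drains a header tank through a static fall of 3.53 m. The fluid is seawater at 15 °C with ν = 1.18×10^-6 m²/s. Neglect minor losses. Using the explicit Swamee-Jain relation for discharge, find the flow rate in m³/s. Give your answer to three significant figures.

Swamee-Jain (Type II): Q = -0.965·√(gD⁵h_f/L)·ln[ε/(3.7D) + √(3.17ν²L/(gD³h_f))]
√(gD⁵h_f/L) = √(9.81·0.229⁵·3.53/778) = 0.005294
ε/(3.7D) = 1.65×10^-6; √(3.17ν²L/(gD³h_f)) = 9.09×10^-5
Q = -0.965·0.005294·ln(9.252×10^-5) = 0.04745 m³/s
Check: V = 1.15 m/s, Re = 2.24×10^5, f = 0.01526, h_f = 3.51 m ≈ 3.53 m ✓

Q ≈ 0.0475 m³/s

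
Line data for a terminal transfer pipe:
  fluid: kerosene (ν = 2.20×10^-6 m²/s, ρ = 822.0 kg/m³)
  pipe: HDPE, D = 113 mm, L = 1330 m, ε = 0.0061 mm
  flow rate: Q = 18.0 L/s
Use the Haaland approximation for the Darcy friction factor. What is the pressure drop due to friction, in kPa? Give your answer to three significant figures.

V = 4Q/(πD²) = 4·0.0180/(π·0.113²) = 1.795 m/s
Re = VD/ν = 1.795·0.113/2.20×10^-6 = 9.22×10^4 → turbulent
ε/D = 0.0061/113 = 5.40×10^-5
Haaland: f = 0.01835
h_f = f(L/D)V²/(2g) = 0.01835·(1330/0.113)·1.795²/(2·9.81) = 35.45 m
Δp = ρg·h_f = 822.0·9.81·35.45 = 285.9 kPa

Δp ≈ 286 kPa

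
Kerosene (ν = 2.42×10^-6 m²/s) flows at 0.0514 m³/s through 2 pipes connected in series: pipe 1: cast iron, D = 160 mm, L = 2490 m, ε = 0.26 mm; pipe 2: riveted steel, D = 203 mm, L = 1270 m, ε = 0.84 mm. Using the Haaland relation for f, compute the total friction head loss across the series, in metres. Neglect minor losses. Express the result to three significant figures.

H ≈ 144 m

Pipe 1: V = 2.556 m/s, Re = 1.69×10^5, ε/D = 0.00163, f = 0.02328, h_1 = f(L/D)V²/2g = 120.7 m
Pipe 2: V = 1.588 m/s, Re = 1.33×10^5, ε/D = 0.00414, f = 0.02948, h_2 = f(L/D)V²/2g = 23.71 m
Series → Q common, losses add: H = Σh = 144.4 m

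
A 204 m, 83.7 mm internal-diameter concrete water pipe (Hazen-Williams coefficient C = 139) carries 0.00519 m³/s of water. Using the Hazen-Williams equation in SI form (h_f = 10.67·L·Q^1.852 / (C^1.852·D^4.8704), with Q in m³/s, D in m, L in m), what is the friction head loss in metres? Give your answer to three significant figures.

h_f = 10.67·204·0.00519^1.852 / (139^1.852·0.0837^4.8704) = 2.422 m

h_f ≈ 2.42 m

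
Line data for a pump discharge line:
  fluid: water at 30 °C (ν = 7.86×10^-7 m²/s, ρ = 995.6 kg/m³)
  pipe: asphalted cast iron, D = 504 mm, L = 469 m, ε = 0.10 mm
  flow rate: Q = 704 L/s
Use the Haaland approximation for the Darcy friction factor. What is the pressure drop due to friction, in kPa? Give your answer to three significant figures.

Δp ≈ 81.5 kPa

V = 4Q/(πD²) = 4·0.704/(π·0.504²) = 3.529 m/s
Re = VD/ν = 3.529·0.504/7.86×10^-7 = 2.26×10^6 → turbulent
ε/D = 0.10/504 = 1.98×10^-4
Haaland: f = 0.01413
h_f = f(L/D)V²/(2g) = 0.01413·(469/0.504)·3.529²/(2·9.81) = 8.347 m
Δp = ρg·h_f = 995.6·9.81·8.347 = 81.53 kPa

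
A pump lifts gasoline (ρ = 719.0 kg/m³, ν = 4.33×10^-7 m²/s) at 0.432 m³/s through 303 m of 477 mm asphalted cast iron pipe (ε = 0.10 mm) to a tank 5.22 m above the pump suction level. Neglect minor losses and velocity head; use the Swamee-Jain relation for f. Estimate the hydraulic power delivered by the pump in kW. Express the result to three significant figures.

P_hyd ≈ 24.2 kW

V = 4Q/(πD²) = 2.417 m/s; Re = 2.66×10^6; ε/D = 2.10×10^-4; f = 0.01431
h_f = f(L/D)V²/2g = 2.708 m
Total head H = z + h_f = 5.22 + 2.708 = 7.928 m
P_hyd = ρgQH = 719.0·9.81·0.432·7.928 = 24.16 kW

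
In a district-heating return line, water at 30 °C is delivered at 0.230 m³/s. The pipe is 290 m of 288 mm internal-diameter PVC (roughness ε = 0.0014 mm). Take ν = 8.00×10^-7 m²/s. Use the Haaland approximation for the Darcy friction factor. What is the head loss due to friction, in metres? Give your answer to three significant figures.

h_f ≈ 7.19 m

V = 4Q/(πD²) = 4·0.230/(π·0.288²) = 3.531 m/s
Re = VD/ν = 3.531·0.288/8.00×10^-7 = 1.27×10^6 → turbulent
ε/D = 0.0014/288 = 4.86×10^-6
Haaland: f = 0.01123
h_f = f(L/D)V²/(2g) = 0.01123·(290/0.288)·3.531²/(2·9.81) = 7.185 m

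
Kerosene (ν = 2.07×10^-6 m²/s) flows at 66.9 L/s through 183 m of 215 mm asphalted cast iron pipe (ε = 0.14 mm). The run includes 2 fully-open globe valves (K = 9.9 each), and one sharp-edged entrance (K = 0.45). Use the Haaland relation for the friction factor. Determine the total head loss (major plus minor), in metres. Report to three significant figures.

H_L ≈ 6.37 m

V = 4Q/(πD²) = 1.843 m/s; V²/2g = 0.1731 m
Re = 1.91×10^5, ε/D = 6.51×10^-4 → f = 0.01946 (Haaland)
Major: h_f = f(L/D)·V²/2g = 0.01946·851.2·0.1731 = 2.866 m
Minor: ΣK = 20.2; h_m = ΣK·V²/2g = 3.505 m
Total H_L = 2.866 + 3.505 = 6.371 m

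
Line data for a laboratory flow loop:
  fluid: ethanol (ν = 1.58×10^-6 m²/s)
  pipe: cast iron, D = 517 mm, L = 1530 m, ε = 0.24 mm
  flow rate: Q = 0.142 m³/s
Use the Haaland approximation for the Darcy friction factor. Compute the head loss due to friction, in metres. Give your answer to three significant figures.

V = 4Q/(πD²) = 4·0.142/(π·0.517²) = 0.6764 m/s
Re = VD/ν = 0.6764·0.517/1.58×10^-6 = 2.21×10^5 → turbulent
ε/D = 0.24/517 = 4.64×10^-4
Haaland: f = 0.01828
h_f = f(L/D)V²/(2g) = 0.01828·(1530/0.517)·0.6764²/(2·9.81) = 1.262 m

h_f ≈ 1.26 m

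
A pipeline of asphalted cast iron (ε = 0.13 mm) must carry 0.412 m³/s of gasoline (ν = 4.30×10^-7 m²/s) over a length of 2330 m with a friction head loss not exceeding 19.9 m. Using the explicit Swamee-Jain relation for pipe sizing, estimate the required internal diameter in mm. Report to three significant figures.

Swamee-Jain (Type III): D = 0.66·[ε^1.25·(LQ²/(gh_f))^4.75 + ν·Q^9.4·(L/(gh_f))^5.2]^0.04
LQ²/(gh_f) = 2.026; L/(gh_f) = 11.94
Term 1 = ε^1.25·(…)^4.75 = 3.97×10^-4; Term 2 = ν·Q^9.4·(…)^5.2 = 4.10×10^-5
D = 0.66·(3.97×10^-4 + 4.10×10^-5)^0.04 = 0.4844 m = 484 mm
Check: V = 2.24 m/s, Re = 2.52×10^6, f = 0.01499, h_f = 18.4 m ≈ 19.9 m ✓

D ≈ 484 mm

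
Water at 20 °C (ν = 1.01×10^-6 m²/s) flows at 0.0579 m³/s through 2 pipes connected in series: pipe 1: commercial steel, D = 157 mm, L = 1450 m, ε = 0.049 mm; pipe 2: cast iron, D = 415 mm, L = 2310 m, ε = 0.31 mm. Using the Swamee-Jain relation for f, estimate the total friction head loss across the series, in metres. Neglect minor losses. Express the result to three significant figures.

Pipe 1: V = 2.991 m/s, Re = 4.65×10^5, ε/D = 3.12×10^-4, f = 0.01655, h_1 = f(L/D)V²/2g = 69.69 m
Pipe 2: V = 0.4280 m/s, Re = 1.76×10^5, ε/D = 7.47×10^-4, f = 0.02033, h_2 = f(L/D)V²/2g = 1.057 m
Series → Q common, losses add: H = Σh = 70.75 m

H ≈ 70.7 m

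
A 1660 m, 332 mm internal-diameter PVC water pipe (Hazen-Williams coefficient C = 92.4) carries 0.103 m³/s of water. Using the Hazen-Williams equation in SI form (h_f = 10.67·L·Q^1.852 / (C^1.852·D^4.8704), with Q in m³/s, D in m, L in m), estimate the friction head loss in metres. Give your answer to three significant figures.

h_f ≈ 12.9 m

h_f = 10.67·1660·0.103^1.852 / (92.4^1.852·0.332^4.8704) = 12.94 m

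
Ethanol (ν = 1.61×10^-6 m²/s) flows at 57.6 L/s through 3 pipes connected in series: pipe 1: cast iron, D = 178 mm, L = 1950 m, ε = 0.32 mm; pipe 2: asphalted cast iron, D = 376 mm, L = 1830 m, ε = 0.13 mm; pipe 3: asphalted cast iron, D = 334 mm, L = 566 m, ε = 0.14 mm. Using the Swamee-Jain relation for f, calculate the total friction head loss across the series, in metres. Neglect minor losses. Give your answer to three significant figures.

H ≈ 72.9 m

Pipe 1: V = 2.315 m/s, Re = 2.56×10^5, ε/D = 0.00180, f = 0.02368, h_1 = f(L/D)V²/2g = 70.86 m
Pipe 2: V = 0.5187 m/s, Re = 1.21×10^5, ε/D = 3.46×10^-4, f = 0.01920, h_2 = f(L/D)V²/2g = 1.281 m
Pipe 3: V = 0.6574 m/s, Re = 1.36×10^5, ε/D = 4.19×10^-4, f = 0.01928, h_3 = f(L/D)V²/2g = 0.7197 m
Series → Q common, losses add: H = Σh = 72.86 m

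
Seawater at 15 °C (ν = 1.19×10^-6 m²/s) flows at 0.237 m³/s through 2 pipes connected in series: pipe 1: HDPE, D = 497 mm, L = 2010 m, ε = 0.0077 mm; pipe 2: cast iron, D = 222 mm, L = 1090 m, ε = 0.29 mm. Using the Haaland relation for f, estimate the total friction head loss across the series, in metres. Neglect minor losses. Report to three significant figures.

Pipe 1: V = 1.222 m/s, Re = 5.10×10^5, ε/D = 1.55×10^-5, f = 0.01320, h_1 = f(L/D)V²/2g = 4.060 m
Pipe 2: V = 6.123 m/s, Re = 1.14×10^6, ε/D = 0.00131, f = 0.02121, h_2 = f(L/D)V²/2g = 199.0 m
Series → Q common, losses add: H = Σh = 203.1 m

H ≈ 203 m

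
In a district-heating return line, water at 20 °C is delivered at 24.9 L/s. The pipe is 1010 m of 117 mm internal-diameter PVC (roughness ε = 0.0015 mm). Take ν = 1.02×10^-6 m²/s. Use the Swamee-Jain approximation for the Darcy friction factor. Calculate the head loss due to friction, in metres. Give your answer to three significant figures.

V = 4Q/(πD²) = 4·0.0249/(π·0.117²) = 2.316 m/s
Re = VD/ν = 2.316·0.117/1.02×10^-6 = 2.66×10^5 → turbulent
ε/D = 0.0015/117 = 1.28×10^-5
Swamee-Jain: f = 0.01485
h_f = f(L/D)V²/(2g) = 0.01485·(1010/0.117)·2.316²/(2·9.81) = 35.04 m

h_f ≈ 35.0 m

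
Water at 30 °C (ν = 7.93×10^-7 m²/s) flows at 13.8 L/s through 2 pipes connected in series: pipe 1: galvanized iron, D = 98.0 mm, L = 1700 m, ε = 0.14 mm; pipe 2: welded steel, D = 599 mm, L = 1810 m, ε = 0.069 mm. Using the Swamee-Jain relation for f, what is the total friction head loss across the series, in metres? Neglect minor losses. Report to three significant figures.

Pipe 1: V = 1.830 m/s, Re = 2.26×10^5, ε/D = 0.00143, f = 0.02261, h_1 = f(L/D)V²/2g = 66.92 m
Pipe 2: V = 0.04897 m/s, Re = 3.70×10^4, ε/D = 1.15×10^-4, f = 0.02264, h_2 = f(L/D)V²/2g = 0.008362 m
Series → Q common, losses add: H = Σh = 66.93 m

H ≈ 66.9 m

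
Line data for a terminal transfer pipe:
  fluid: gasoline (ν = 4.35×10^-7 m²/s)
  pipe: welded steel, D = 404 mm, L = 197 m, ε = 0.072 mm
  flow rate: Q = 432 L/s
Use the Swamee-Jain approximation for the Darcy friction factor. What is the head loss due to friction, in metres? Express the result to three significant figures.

h_f ≈ 3.91 m

V = 4Q/(πD²) = 4·0.432/(π·0.404²) = 3.370 m/s
Re = VD/ν = 3.370·0.404/4.35×10^-7 = 3.13×10^6 → turbulent
ε/D = 0.072/404 = 1.78×10^-4
Swamee-Jain: f = 0.01385
h_f = f(L/D)V²/(2g) = 0.01385·(197/0.404)·3.370²/(2·9.81) = 3.908 m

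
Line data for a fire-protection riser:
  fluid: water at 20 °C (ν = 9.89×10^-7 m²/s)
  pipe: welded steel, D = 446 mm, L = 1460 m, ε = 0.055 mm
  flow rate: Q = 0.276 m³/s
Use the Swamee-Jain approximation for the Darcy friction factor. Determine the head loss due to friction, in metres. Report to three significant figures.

h_f ≈ 7.34 m

V = 4Q/(πD²) = 4·0.276/(π·0.446²) = 1.767 m/s
Re = VD/ν = 1.767·0.446/9.89×10^-7 = 7.97×10^5 → turbulent
ε/D = 0.055/446 = 1.23×10^-4
Swamee-Jain: f = 0.01409
h_f = f(L/D)V²/(2g) = 0.01409·(1460/0.446)·1.767²/(2·9.81) = 7.338 m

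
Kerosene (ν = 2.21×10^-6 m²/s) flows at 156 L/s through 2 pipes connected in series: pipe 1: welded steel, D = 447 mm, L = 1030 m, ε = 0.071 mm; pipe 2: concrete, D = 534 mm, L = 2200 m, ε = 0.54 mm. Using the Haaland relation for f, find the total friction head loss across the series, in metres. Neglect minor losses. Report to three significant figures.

H ≈ 4.08 m

Pipe 1: V = 0.9941 m/s, Re = 2.01×10^5, ε/D = 1.59×10^-4, f = 0.01658, h_1 = f(L/D)V²/2g = 1.925 m
Pipe 2: V = 0.6965 m/s, Re = 1.68×10^5, ε/D = 0.00101, f = 0.02117, h_2 = f(L/D)V²/2g = 2.156 m
Series → Q common, losses add: H = Σh = 4.081 m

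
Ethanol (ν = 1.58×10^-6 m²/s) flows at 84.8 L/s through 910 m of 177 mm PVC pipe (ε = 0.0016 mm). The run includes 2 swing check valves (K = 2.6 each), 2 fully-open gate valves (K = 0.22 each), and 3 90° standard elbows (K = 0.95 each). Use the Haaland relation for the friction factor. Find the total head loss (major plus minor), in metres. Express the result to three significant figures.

V = 4Q/(πD²) = 3.446 m/s; V²/2g = 0.6054 m
Re = 3.86×10^5, ε/D = 9.04×10^-6 → f = 0.01377 (Haaland)
Major: h_f = f(L/D)·V²/2g = 0.01377·5141·0.6054 = 42.87 m
Minor: ΣK = 8.49; h_m = ΣK·V²/2g = 5.140 m
Total H_L = 42.87 + 5.140 = 48.01 m

H_L ≈ 48.0 m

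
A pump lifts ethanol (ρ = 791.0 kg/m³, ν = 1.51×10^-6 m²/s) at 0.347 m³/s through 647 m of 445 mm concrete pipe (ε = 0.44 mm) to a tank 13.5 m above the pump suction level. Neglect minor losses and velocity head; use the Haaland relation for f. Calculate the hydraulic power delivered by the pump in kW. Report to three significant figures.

V = 4Q/(πD²) = 2.231 m/s; Re = 6.58×10^5; ε/D = 9.89×10^-4; f = 0.02003
h_f = f(L/D)V²/2g = 7.387 m
Total head H = z + h_f = 13.5 + 7.387 = 20.89 m
P_hyd = ρgQH = 791.0·9.81·0.347·20.89 = 56.24 kW

P_hyd ≈ 56.2 kW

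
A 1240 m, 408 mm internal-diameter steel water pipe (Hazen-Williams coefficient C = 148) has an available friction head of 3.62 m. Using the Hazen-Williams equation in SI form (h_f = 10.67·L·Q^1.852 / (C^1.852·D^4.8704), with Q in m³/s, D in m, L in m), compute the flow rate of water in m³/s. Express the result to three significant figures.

Q ≈ 0.167 m³/s

Rearranging: Q = [h_f·C^1.852·D^4.8704 / (10.67·L)]^(1/1.852)
Q = [3.62·148^1.852·0.408^4.8704 / (10.67·1240)]^0.540 = 0.1669 m³/s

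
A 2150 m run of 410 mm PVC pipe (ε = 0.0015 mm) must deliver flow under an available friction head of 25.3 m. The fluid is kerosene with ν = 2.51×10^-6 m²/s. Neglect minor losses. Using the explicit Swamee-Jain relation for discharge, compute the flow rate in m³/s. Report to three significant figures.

Swamee-Jain (Type II): Q = -0.965·√(gD⁵h_f/L)·ln[ε/(3.7D) + √(3.17ν²L/(gD³h_f))]
√(gD⁵h_f/L) = √(9.81·0.410⁵·25.3/2150) = 0.03657
ε/(3.7D) = 9.89×10^-7; √(3.17ν²L/(gD³h_f)) = 5.01×10^-5
Q = -0.965·0.03657·ln(5.109×10^-5) = 0.3487 m³/s
Check: V = 2.64 m/s, Re = 4.31×10^5, f = 0.01350, h_f = 25.2 m ≈ 25.3 m ✓

Q ≈ 0.349 m³/s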